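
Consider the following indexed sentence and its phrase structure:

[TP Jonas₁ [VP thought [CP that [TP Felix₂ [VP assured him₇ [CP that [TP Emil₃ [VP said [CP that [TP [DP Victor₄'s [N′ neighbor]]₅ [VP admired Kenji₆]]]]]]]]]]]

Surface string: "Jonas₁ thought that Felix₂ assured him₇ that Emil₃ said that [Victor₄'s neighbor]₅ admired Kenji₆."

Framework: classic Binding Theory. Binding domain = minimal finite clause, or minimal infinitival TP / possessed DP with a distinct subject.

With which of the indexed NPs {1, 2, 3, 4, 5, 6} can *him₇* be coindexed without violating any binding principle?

{1}

*him* is a pronoun, so Principle B applies: it must be free in its binding domain.
Binding domain of *him₇*: the embedded TP, whose subject is Felix₂.
*Jonas₁* c-commands the pronoun but from outside its binding domain, and is not c-commanded by it → coindexation permitted.
*Felix₂* c-commands the pronoun within its binding domain → coindexation would violate Principle B.
*Emil₃*: the pronoun c-commands this R-expression → coindexation would violate Principle C on *Emil₃*.
*Victor₄*: the pronoun c-commands this R-expression → coindexation would violate Principle C on *Victor₄*.
*[Victor₄'s neighbor]₅*: the pronoun c-commands this R-expression → coindexation would violate Principle C on *[Victor₄'s neighbor]₅*.
*Kenji₆*: the pronoun c-commands this R-expression → coindexation would violate Principle C on *Kenji₆*.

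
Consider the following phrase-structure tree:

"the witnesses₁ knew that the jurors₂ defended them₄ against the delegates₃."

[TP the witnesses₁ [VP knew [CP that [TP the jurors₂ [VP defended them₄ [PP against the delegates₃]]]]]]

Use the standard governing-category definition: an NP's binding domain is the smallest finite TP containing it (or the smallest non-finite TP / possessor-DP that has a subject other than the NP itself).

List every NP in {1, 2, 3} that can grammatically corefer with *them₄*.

*them* is a pronoun, so Principle B applies: it must be free in its binding domain.
Binding domain of *them₄*: the embedded TP, whose subject is the jurors₂.
*the witnesses₁* c-commands the pronoun but from outside its binding domain, and is not c-commanded by it → coindexation permitted.
*the jurors₂* c-commands the pronoun within its binding domain → coindexation would violate Principle B.
*the delegates₃*: the pronoun c-commands this R-expression → coindexation would violate Principle C on *the delegates₃*.

{1}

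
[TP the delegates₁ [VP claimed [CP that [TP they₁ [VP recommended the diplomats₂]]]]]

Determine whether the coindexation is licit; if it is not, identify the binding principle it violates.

The two coindexed NPs are *the delegates₁* and *they₁*.
*they₁* is a pronoun; nothing c-commands it within its binding domain (the embedded TP.), so Principle B holds trivially.
*the delegates₁* is an R-expression; *they₁* does not c-command it, and no other NP shares its index, so Principle C is satisfied.
All principles are respected.

grammatical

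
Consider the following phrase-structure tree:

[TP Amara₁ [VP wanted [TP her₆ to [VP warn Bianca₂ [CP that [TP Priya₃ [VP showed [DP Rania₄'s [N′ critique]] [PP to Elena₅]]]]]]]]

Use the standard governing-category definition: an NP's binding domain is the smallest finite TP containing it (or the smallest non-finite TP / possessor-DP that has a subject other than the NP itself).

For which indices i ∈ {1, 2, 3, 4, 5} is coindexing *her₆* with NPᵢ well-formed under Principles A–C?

none

*her* is a pronoun, so Principle B applies: it must be free in its binding domain.
Binding domain of *her₆*: the matrix TP, whose subject is Amara₁.
*Amara₁* c-commands the pronoun within its binding domain → coindexation would violate Principle B.
*Bianca₂*: the pronoun c-commands this R-expression → coindexation would violate Principle C on *Bianca₂*.
*Priya₃*: the pronoun c-commands this R-expression → coindexation would violate Principle C on *Priya₃*.
*Rania₄*: the pronoun c-commands this R-expression → coindexation would violate Principle C on *Rania₄*.
*Elena₅*: the pronoun c-commands this R-expression → coindexation would violate Principle C on *Elena₅*.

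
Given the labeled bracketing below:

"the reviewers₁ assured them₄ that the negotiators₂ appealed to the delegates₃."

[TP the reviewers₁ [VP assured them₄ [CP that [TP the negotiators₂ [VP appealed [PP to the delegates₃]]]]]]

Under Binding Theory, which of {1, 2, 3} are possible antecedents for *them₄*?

none

*them* is a pronoun, so Principle B applies: it must be free in its binding domain.
Binding domain of *them₄*: the matrix TP, whose subject is the reviewers₁.
*the reviewers₁* c-commands the pronoun within its binding domain → coindexation would violate Principle B.
*the negotiators₂*: the pronoun c-commands this R-expression → coindexation would violate Principle C on *the negotiators₂*.
*the delegates₃*: the pronoun c-commands this R-expression → coindexation would violate Principle C on *the delegates₃*.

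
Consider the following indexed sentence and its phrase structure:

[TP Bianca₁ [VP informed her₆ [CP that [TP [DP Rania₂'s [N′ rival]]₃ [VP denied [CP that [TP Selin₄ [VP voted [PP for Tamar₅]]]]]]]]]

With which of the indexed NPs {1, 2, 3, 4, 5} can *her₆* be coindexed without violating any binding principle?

none

*her* is a pronoun, so Principle B applies: it must be free in its binding domain.
Binding domain of *her₆*: the matrix TP, whose subject is Bianca₁.
*Bianca₁* c-commands the pronoun within its binding domain → coindexation would violate Principle B.
*Rania₂*: the pronoun c-commands this R-expression → coindexation would violate Principle C on *Rania₂*.
*[Rania₂'s rival]₃*: the pronoun c-commands this R-expression → coindexation would violate Principle C on *[Rania₂'s rival]₃*.
*Selin₄*: the pronoun c-commands this R-expression → coindexation would violate Principle C on *Selin₄*.
*Tamar₅*: the pronoun c-commands this R-expression → coindexation would violate Principle C on *Tamar₅*.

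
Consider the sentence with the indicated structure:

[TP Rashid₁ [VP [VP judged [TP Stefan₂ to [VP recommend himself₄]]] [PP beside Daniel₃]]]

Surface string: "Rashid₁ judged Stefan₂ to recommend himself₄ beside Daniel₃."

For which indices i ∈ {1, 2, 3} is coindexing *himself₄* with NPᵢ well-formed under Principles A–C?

*himself* is an anaphor, so Principle A applies: it must be bound in its binding domain.
Binding domain of *himself₄*: the embedded TP, whose subject is Stefan₂.
*Rashid₁* c-commands the anaphor but is outside its binding domain → cannot satisfy Principle A.
*Stefan₂* c-commands the anaphor within its binding domain → licit binder.
*Daniel₃* does not c-command the anaphor → cannot bind it.

{2}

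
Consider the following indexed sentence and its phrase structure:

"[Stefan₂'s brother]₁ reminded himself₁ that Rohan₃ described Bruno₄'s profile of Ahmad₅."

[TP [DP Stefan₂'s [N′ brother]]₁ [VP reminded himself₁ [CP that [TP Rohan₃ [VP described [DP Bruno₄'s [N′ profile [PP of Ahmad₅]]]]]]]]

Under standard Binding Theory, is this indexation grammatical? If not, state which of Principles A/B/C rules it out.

The two coindexed NPs are *[Stefan₂'s brother]₁* and *himself₁*.
*himself₁* is an anaphor; its binding domain is the matrix TP, whose subject is [Stefan₂'s brother]₁. *[Stefan₂'s brother]₁* c-commands it within that domain and shares its index, so Principle A is satisfied.
*[Stefan₂'s brother]₁* is an R-expression; *himself₁* does not c-command it, and no other NP shares its index, so Principle C is satisfied.
All principles are respected.

grammatical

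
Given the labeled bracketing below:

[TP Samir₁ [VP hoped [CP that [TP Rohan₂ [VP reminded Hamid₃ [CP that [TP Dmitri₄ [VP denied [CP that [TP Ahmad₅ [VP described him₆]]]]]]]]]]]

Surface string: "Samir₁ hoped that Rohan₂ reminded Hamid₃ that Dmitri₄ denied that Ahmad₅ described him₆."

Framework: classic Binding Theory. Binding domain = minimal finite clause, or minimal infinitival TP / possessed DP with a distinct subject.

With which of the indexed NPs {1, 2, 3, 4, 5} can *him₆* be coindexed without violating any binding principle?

{1, 2, 3, 4}

*him* is a pronoun, so Principle B applies: it must be free in its binding domain.
Binding domain of *him₆*: the embedded TP, whose subject is Ahmad₅.
*Samir₁* c-commands the pronoun but from outside its binding domain, and is not c-commanded by it → coindexation permitted.
*Rohan₂* c-commands the pronoun but from outside its binding domain, and is not c-commanded by it → coindexation permitted.
*Hamid₃* c-commands the pronoun but from outside its binding domain, and is not c-commanded by it → coindexation permitted.
*Dmitri₄* c-commands the pronoun but from outside its binding domain, and is not c-commanded by it → coindexation permitted.
*Ahmad₅* c-commands the pronoun within its binding domain → coindexation would violate Principle B.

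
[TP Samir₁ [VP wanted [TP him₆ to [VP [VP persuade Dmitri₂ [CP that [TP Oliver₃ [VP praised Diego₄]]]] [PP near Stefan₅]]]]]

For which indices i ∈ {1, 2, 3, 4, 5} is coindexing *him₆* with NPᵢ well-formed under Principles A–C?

*him* is a pronoun, so Principle B applies: it must be free in its binding domain.
Binding domain of *him₆*: the matrix TP, whose subject is Samir₁.
*Samir₁* c-commands the pronoun within its binding domain → coindexation would violate Principle B.
*Dmitri₂*: the pronoun c-commands this R-expression → coindexation would violate Principle C on *Dmitri₂*.
*Oliver₃*: the pronoun c-commands this R-expression → coindexation would violate Principle C on *Oliver₃*.
*Diego₄*: the pronoun c-commands this R-expression → coindexation would violate Principle C on *Diego₄*.
*Stefan₅*: the pronoun c-commands this R-expression → coindexation would violate Principle C on *Stefan₅*.

none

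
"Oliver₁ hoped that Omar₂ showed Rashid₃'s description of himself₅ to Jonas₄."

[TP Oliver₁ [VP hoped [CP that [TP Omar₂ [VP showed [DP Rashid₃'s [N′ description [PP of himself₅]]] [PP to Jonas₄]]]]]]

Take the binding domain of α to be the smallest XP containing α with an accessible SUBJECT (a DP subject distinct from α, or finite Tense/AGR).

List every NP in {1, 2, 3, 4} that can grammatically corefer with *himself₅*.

*himself* is an anaphor, so Principle A applies: it must be bound in its binding domain.
Binding domain of *himself₅*: the possessed DP, whose subject is Rashid₃.
*Oliver₁* c-commands the anaphor but is outside its binding domain → cannot satisfy Principle A.
*Omar₂* c-commands the anaphor but is outside its binding domain → cannot satisfy Principle A.
*Rashid₃* c-commands the anaphor within its binding domain → licit binder.
*Jonas₄* does not c-command the anaphor → cannot bind it.

{3}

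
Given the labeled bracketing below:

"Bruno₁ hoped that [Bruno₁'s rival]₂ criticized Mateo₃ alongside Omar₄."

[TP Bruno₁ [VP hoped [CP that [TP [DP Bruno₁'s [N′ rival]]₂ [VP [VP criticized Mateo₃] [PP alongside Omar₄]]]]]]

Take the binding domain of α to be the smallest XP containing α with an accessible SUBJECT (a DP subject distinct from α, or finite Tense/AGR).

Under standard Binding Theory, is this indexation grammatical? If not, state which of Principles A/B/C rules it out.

The two coindexed NPs are *Bruno₁* (the higher occurrence) and *Bruno₁* (the lower occurrence).
*Bruno₁* (the lower occurrence) is an R-expression. Principle C requires it to be free everywhere.
*Bruno₁* (the higher occurrence) c-commands it and carries the same index.
The R-expression is bound → Principle C violation.

Principle C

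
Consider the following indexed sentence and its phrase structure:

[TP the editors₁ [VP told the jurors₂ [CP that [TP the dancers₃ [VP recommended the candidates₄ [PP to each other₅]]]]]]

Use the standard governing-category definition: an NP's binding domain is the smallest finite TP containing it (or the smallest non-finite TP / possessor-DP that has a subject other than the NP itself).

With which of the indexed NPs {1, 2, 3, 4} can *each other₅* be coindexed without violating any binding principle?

*each other* is an anaphor, so Principle A applies: it must be bound in its binding domain.
Binding domain of *each other₅*: the embedded TP, whose subject is the dancers₃.
*the editors₁* c-commands the anaphor but is outside its binding domain → cannot satisfy Principle A.
*the jurors₂* c-commands the anaphor but is outside its binding domain → cannot satisfy Principle A.
*the dancers₃* c-commands the anaphor within its binding domain → licit binder.
*the candidates₄* c-commands the anaphor within its binding domain → licit binder.

{3, 4}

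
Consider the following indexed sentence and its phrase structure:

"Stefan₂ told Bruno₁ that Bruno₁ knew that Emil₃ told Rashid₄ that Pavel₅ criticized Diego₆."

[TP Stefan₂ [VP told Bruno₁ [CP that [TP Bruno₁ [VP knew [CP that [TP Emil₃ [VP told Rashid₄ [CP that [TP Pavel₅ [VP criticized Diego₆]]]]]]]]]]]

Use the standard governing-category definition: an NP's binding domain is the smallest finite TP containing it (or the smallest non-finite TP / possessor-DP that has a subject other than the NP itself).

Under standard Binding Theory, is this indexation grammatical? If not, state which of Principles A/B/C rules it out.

Principle C

The two coindexed NPs are *Bruno₁* (the lower occurrence) and *Bruno₁* (the higher occurrence).
*Bruno₁* (the lower occurrence) is an R-expression. Principle C requires it to be free everywhere.
*Bruno₁* (the higher occurrence) c-commands it and carries the same index.
The R-expression is bound → Principle C violation.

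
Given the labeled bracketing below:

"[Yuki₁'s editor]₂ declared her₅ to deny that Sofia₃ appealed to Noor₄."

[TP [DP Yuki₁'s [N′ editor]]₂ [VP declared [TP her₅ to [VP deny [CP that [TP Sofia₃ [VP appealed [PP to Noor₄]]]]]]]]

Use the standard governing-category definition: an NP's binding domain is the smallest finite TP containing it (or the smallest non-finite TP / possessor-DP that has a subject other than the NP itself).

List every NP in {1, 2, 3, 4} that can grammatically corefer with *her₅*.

{1}

*her* is a pronoun, so Principle B applies: it must be free in its binding domain.
Binding domain of *her₅*: the matrix TP, whose subject is [Yuki₁'s editor]₂.
*Yuki₁* and the pronoun do not c-command one another → neither Principle B nor Principle C is at stake; coindexation permitted.
*[Yuki₁'s editor]₂* c-commands the pronoun within its binding domain → coindexation would violate Principle B.
*Sofia₃*: the pronoun c-commands this R-expression → coindexation would violate Principle C on *Sofia₃*.
*Noor₄*: the pronoun c-commands this R-expression → coindexation would violate Principle C on *Noor₄*.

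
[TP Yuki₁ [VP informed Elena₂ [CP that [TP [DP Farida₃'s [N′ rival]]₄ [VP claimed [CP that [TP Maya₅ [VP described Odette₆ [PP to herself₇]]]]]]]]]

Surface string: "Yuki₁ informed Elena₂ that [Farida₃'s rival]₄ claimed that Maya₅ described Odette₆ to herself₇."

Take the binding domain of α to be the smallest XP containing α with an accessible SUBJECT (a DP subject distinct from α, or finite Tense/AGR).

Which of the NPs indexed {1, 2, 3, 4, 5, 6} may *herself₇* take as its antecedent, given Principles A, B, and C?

{5, 6}

*herself* is an anaphor, so Principle A applies: it must be bound in its binding domain.
Binding domain of *herself₇*: the embedded TP, whose subject is Maya₅.
*Yuki₁* c-commands the anaphor but is outside its binding domain → cannot satisfy Principle A.
*Elena₂* c-commands the anaphor but is outside its binding domain → cannot satisfy Principle A.
*Farida₃* does not c-command the anaphor → cannot bind it.
*[Farida₃'s rival]₄* c-commands the anaphor but is outside its binding domain → cannot satisfy Principle A.
*Maya₅* c-commands the anaphor within its binding domain → licit binder.
*Odette₆* c-commands the anaphor within its binding domain → licit binder.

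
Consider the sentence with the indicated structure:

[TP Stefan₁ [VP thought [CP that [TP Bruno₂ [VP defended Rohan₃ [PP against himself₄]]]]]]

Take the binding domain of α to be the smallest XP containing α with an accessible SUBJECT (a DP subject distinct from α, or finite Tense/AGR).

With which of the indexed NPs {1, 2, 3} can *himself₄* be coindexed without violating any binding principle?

{2, 3}

*himself* is an anaphor, so Principle A applies: it must be bound in its binding domain.
Binding domain of *himself₄*: the embedded TP, whose subject is Bruno₂.
*Stefan₁* c-commands the anaphor but is outside its binding domain → cannot satisfy Principle A.
*Bruno₂* c-commands the anaphor within its binding domain → licit binder.
*Rohan₃* c-commands the anaphor within its binding domain → licit binder.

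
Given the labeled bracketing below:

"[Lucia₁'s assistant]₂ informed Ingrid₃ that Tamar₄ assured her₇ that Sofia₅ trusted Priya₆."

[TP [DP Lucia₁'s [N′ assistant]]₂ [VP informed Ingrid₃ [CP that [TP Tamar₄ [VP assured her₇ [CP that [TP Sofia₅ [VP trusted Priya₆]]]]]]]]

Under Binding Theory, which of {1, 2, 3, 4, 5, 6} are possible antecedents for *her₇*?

{1, 2, 3}

*her* is a pronoun, so Principle B applies: it must be free in its binding domain.
Binding domain of *her₇*: the embedded TP, whose subject is Tamar₄.
*Lucia₁* and the pronoun do not c-command one another → neither Principle B nor Principle C is at stake; coindexation permitted.
*[Lucia₁'s assistant]₂* c-commands the pronoun but from outside its binding domain, and is not c-commanded by it → coindexation permitted.
*Ingrid₃* c-commands the pronoun but from outside its binding domain, and is not c-commanded by it → coindexation permitted.
*Tamar₄* c-commands the pronoun within its binding domain → coindexation would violate Principle B.
*Sofia₅*: the pronoun c-commands this R-expression → coindexation would violate Principle C on *Sofia₅*.
*Priya₆*: the pronoun c-commands this R-expression → coindexation would violate Principle C on *Priya₆*.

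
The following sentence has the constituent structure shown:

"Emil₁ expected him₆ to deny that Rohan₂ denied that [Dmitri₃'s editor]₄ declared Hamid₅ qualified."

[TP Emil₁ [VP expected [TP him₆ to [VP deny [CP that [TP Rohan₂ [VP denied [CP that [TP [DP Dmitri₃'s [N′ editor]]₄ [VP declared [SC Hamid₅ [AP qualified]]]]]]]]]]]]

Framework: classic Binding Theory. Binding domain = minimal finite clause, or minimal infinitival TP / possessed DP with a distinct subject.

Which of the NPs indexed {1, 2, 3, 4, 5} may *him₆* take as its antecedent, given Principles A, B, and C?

*him* is a pronoun, so Principle B applies: it must be free in its binding domain.
Binding domain of *him₆*: the matrix TP, whose subject is Emil₁.
*Emil₁* c-commands the pronoun within its binding domain → coindexation would violate Principle B.
*Rohan₂*: the pronoun c-commands this R-expression → coindexation would violate Principle C on *Rohan₂*.
*Dmitri₃*: the pronoun c-commands this R-expression → coindexation would violate Principle C on *Dmitri₃*.
*[Dmitri₃'s editor]₄*: the pronoun c-commands this R-expression → coindexation would violate Principle C on *[Dmitri₃'s editor]₄*.
*Hamid₅*: the pronoun c-commands this R-expression → coindexation would violate Principle C on *Hamid₅*.

none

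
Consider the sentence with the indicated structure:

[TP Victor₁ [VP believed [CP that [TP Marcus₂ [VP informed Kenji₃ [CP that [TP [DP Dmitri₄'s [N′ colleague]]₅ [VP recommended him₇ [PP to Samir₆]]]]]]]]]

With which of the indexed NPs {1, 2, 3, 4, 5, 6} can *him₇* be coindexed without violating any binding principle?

{1, 2, 3, 4}

*him* is a pronoun, so Principle B applies: it must be free in its binding domain.
Binding domain of *him₇*: the embedded TP, whose subject is [Dmitri₄'s colleague]₅.
*Victor₁* c-commands the pronoun but from outside its binding domain, and is not c-commanded by it → coindexation permitted.
*Marcus₂* c-commands the pronoun but from outside its binding domain, and is not c-commanded by it → coindexation permitted.
*Kenji₃* c-commands the pronoun but from outside its binding domain, and is not c-commanded by it → coindexation permitted.
*Dmitri₄* and the pronoun do not c-command one another → neither Principle B nor Principle C is at stake; coindexation permitted.
*[Dmitri₄'s colleague]₅* c-commands the pronoun within its binding domain → coindexation would violate Principle B.
*Samir₆*: the pronoun c-commands this R-expression → coindexation would violate Principle C on *Samir₆*.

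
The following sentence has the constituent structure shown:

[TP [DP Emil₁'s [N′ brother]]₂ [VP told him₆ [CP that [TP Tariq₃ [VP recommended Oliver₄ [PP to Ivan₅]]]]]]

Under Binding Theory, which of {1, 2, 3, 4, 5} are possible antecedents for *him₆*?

*him* is a pronoun, so Principle B applies: it must be free in its binding domain.
Binding domain of *him₆*: the matrix TP, whose subject is [Emil₁'s brother]₂.
*Emil₁* and the pronoun do not c-command one another → neither Principle B nor Principle C is at stake; coindexation permitted.
*[Emil₁'s brother]₂* c-commands the pronoun within its binding domain → coindexation would violate Principle B.
*Tariq₃*: the pronoun c-commands this R-expression → coindexation would violate Principle C on *Tariq₃*.
*Oliver₄*: the pronoun c-commands this R-expression → coindexation would violate Principle C on *Oliver₄*.
*Ivan₅*: the pronoun c-commands this R-expression → coindexation would violate Principle C on *Ivan₅*.

{1}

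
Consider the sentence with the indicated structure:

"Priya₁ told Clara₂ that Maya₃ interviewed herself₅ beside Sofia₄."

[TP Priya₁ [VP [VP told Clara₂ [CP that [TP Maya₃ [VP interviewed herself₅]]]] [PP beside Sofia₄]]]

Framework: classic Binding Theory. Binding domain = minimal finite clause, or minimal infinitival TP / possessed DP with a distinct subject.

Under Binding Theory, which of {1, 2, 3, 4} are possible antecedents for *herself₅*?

{3}

*herself* is an anaphor, so Principle A applies: it must be bound in its binding domain.
Binding domain of *herself₅*: the embedded TP, whose subject is Maya₃.
*Priya₁* c-commands the anaphor but is outside its binding domain → cannot satisfy Principle A.
*Clara₂* c-commands the anaphor but is outside its binding domain → cannot satisfy Principle A.
*Maya₃* c-commands the anaphor within its binding domain → licit binder.
*Sofia₄* does not c-command the anaphor → cannot bind it.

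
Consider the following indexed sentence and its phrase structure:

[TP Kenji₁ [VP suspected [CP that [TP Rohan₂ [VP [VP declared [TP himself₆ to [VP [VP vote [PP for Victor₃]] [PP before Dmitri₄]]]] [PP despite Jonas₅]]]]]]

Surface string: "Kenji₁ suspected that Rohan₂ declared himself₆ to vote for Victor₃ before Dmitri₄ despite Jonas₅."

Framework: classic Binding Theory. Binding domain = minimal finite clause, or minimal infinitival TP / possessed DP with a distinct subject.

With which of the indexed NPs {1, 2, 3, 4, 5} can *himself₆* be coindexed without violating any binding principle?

*himself* is an anaphor, so Principle A applies: it must be bound in its binding domain.
Binding domain of *himself₆*: the embedded TP, whose subject is Rohan₂.
*Kenji₁* c-commands the anaphor but is outside its binding domain → cannot satisfy Principle A.
*Rohan₂* c-commands the anaphor within its binding domain → licit binder.
*Victor₃* does not c-command the anaphor → cannot bind it.
*Dmitri₄* does not c-command the anaphor → cannot bind it.
*Jonas₅* does not c-command the anaphor → cannot bind it.

{2}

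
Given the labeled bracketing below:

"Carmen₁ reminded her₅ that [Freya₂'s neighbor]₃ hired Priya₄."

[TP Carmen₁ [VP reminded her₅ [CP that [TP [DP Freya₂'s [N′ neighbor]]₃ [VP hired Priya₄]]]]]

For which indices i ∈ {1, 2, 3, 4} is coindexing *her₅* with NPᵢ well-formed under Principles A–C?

*her* is a pronoun, so Principle B applies: it must be free in its binding domain.
Binding domain of *her₅*: the matrix TP, whose subject is Carmen₁.
*Carmen₁* c-commands the pronoun within its binding domain → coindexation would violate Principle B.
*Freya₂*: the pronoun c-commands this R-expression → coindexation would violate Principle C on *Freya₂*.
*[Freya₂'s neighbor]₃*: the pronoun c-commands this R-expression → coindexation would violate Principle C on *[Freya₂'s neighbor]₃*.
*Priya₄*: the pronoun c-commands this R-expression → coindexation would violate Principle C on *Priya₄*.

none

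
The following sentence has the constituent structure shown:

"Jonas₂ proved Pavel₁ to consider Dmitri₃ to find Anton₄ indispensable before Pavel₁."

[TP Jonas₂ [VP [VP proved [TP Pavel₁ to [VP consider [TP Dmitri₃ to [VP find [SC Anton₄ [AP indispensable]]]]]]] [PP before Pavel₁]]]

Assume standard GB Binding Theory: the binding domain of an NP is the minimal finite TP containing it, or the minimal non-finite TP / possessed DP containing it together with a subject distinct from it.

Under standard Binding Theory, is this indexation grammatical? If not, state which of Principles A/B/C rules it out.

grammatical

The two coindexed NPs are *Pavel₁* and *Pavel₁*.
*Pavel₁* is an R-expression; no coindexed NP c-commands it, so Principle C holds.
*Pavel₁* is an R-expression; *Pavel₁* does not c-command it, and no other NP shares its index, so Principle C is satisfied.
All principles are respected.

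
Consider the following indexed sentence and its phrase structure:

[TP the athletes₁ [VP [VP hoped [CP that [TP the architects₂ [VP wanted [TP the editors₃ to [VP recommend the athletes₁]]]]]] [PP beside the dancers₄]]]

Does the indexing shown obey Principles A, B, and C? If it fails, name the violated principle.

The two coindexed NPs are *the athletes₁* (the lower occurrence) and *the athletes₁* (the higher occurrence).
*the athletes₁* (the lower occurrence) is an R-expression. Principle C requires it to be free everywhere.
*the athletes₁* (the higher occurrence) c-commands it and carries the same index.
The R-expression is bound → Principle C violation.

Principle C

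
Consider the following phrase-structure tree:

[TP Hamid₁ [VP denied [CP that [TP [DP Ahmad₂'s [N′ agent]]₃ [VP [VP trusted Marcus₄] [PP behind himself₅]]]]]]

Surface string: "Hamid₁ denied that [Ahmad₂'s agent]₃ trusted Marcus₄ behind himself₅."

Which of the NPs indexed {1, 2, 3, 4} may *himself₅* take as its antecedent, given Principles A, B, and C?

{3}

*himself* is an anaphor, so Principle A applies: it must be bound in its binding domain.
Binding domain of *himself₅*: the embedded TP, whose subject is [Ahmad₂'s agent]₃.
*Hamid₁* c-commands the anaphor but is outside its binding domain → cannot satisfy Principle A.
*Ahmad₂* does not c-command the anaphor → cannot bind it.
*[Ahmad₂'s agent]₃* c-commands the anaphor within its binding domain → licit binder.
*Marcus₄* does not c-command the anaphor → cannot bind it.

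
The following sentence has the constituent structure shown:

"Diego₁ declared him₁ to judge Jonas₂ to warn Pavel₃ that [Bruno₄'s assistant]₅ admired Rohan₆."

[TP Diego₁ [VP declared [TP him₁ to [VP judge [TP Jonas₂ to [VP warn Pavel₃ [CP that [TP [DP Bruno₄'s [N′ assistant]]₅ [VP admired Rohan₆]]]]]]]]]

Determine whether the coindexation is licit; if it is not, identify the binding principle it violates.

Principle B

The two coindexed NPs are *Diego₁* and *him₁*.
*him₁* is a pronoun. Its binding domain is the matrix TP, whose subject is Diego₁.
*Diego₁* c-commands it within that domain and carries the same index.
The pronoun is locally bound → Principle B violation.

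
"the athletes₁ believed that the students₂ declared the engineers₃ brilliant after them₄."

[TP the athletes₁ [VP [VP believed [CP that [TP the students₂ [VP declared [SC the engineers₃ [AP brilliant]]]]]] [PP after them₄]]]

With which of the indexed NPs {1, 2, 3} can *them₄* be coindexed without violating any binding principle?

{2, 3}

*them* is a pronoun, so Principle B applies: it must be free in its binding domain.
Binding domain of *them₄*: the matrix TP, whose subject is the athletes₁.
*the athletes₁* c-commands the pronoun within its binding domain → coindexation would violate Principle B.
*the students₂* and the pronoun do not c-command one another → neither Principle B nor Principle C is at stake; coindexation permitted.
*the engineers₃* and the pronoun do not c-command one another → neither Principle B nor Principle C is at stake; coindexation permitted.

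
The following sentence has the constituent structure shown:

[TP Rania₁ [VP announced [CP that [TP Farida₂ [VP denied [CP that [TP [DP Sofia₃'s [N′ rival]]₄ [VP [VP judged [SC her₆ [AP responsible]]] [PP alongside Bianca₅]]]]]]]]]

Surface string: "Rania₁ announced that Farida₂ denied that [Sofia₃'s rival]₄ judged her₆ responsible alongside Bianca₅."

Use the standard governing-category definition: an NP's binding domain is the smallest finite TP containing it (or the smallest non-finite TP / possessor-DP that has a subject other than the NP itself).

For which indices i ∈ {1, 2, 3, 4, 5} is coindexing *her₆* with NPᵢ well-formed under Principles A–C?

*her* is a pronoun, so Principle B applies: it must be free in its binding domain.
Binding domain of *her₆*: the embedded TP, whose subject is [Sofia₃'s rival]₄.
*Rania₁* c-commands the pronoun but from outside its binding domain, and is not c-commanded by it → coindexation permitted.
*Farida₂* c-commands the pronoun but from outside its binding domain, and is not c-commanded by it → coindexation permitted.
*Sofia₃* and the pronoun do not c-command one another → neither Principle B nor Principle C is at stake; coindexation permitted.
*[Sofia₃'s rival]₄* c-commands the pronoun within its binding domain → coindexation would violate Principle B.
*Bianca₅* and the pronoun do not c-command one another → neither Principle B nor Principle C is at stake; coindexation permitted.

{1, 2, 3, 5}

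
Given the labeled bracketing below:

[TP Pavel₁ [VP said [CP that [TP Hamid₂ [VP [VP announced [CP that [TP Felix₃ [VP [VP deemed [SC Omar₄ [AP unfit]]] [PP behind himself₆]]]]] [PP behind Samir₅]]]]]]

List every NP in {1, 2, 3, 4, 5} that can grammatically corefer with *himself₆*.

{3}

*himself* is an anaphor, so Principle A applies: it must be bound in its binding domain.
Binding domain of *himself₆*: the embedded TP, whose subject is Felix₃.
*Pavel₁* c-commands the anaphor but is outside its binding domain → cannot satisfy Principle A.
*Hamid₂* c-commands the anaphor but is outside its binding domain → cannot satisfy Principle A.
*Felix₃* c-commands the anaphor within its binding domain → licit binder.
*Omar₄* does not c-command the anaphor → cannot bind it.
*Samir₅* does not c-command the anaphor → cannot bind it.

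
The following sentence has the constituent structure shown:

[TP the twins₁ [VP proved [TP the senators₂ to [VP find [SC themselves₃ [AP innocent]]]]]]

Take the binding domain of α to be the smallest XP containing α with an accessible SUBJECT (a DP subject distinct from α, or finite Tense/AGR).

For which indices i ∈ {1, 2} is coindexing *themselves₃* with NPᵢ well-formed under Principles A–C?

*themselves* is an anaphor, so Principle A applies: it must be bound in its binding domain.
Binding domain of *themselves₃*: the embedded TP, whose subject is the senators₂.
*the twins₁* c-commands the anaphor but is outside its binding domain → cannot satisfy Principle A.
*the senators₂* c-commands the anaphor within its binding domain → licit binder.

{2}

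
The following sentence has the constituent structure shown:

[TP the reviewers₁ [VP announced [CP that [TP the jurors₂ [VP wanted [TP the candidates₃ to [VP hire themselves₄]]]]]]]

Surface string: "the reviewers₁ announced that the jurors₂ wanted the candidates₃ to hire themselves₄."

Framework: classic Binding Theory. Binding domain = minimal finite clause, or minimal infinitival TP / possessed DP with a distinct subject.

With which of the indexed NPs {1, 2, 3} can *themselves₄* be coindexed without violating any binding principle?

{3}

*themselves* is an anaphor, so Principle A applies: it must be bound in its binding domain.
Binding domain of *themselves₄*: the embedded TP, whose subject is the candidates₃.
*the reviewers₁* c-commands the anaphor but is outside its binding domain → cannot satisfy Principle A.
*the jurors₂* c-commands the anaphor but is outside its binding domain → cannot satisfy Principle A.
*the candidates₃* c-commands the anaphor within its binding domain → licit binder.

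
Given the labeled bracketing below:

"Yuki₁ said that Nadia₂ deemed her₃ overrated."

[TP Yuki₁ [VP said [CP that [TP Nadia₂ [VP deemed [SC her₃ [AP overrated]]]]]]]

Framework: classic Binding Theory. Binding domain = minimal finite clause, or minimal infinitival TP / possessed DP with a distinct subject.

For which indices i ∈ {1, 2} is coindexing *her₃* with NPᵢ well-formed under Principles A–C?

{1}

*her* is a pronoun, so Principle B applies: it must be free in its binding domain.
Binding domain of *her₃*: the embedded TP, whose subject is Nadia₂.
*Yuki₁* c-commands the pronoun but from outside its binding domain, and is not c-commanded by it → coindexation permitted.
*Nadia₂* c-commands the pronoun within its binding domain → coindexation would violate Principle B.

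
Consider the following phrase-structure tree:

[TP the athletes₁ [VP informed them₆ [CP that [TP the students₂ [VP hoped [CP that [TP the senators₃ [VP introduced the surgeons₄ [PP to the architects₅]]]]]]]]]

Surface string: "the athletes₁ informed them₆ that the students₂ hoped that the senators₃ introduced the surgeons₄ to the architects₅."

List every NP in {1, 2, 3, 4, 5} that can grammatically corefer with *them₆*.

*them* is a pronoun, so Principle B applies: it must be free in its binding domain.
Binding domain of *them₆*: the matrix TP, whose subject is the athletes₁.
*the athletes₁* c-commands the pronoun within its binding domain → coindexation would violate Principle B.
*the students₂*: the pronoun c-commands this R-expression → coindexation would violate Principle C on *the students₂*.
*the senators₃*: the pronoun c-commands this R-expression → coindexation would violate Principle C on *the senators₃*.
*the surgeons₄*: the pronoun c-commands this R-expression → coindexation would violate Principle C on *the surgeons₄*.
*the architects₅*: the pronoun c-commands this R-expression → coindexation would violate Principle C on *the architects₅*.

none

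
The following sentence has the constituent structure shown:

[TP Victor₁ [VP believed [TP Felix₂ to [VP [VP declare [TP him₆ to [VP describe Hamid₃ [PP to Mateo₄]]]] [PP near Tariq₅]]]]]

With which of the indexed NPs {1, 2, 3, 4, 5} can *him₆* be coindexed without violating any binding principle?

*him* is a pronoun, so Principle B applies: it must be free in its binding domain.
Binding domain of *him₆*: the embedded TP, whose subject is Felix₂.
*Victor₁* c-commands the pronoun but from outside its binding domain, and is not c-commanded by it → coindexation permitted.
*Felix₂* c-commands the pronoun within its binding domain → coindexation would violate Principle B.
*Hamid₃*: the pronoun c-commands this R-expression → coindexation would violate Principle C on *Hamid₃*.
*Mateo₄*: the pronoun c-commands this R-expression → coindexation would violate Principle C on *Mateo₄*.
*Tariq₅* and the pronoun do not c-command one another → neither Principle B nor Principle C is at stake; coindexation permitted.

{1, 5}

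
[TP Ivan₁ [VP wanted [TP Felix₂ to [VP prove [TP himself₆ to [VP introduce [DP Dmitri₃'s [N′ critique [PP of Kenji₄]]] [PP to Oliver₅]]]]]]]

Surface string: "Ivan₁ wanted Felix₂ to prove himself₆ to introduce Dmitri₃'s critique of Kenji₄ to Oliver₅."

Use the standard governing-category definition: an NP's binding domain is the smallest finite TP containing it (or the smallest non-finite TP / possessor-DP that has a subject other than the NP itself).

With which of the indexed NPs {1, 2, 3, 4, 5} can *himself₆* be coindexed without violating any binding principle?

{2}

*himself* is an anaphor, so Principle A applies: it must be bound in its binding domain.
Binding domain of *himself₆*: the embedded TP, whose subject is Felix₂.
*Ivan₁* c-commands the anaphor but is outside its binding domain → cannot satisfy Principle A.
*Felix₂* c-commands the anaphor within its binding domain → licit binder.
*Dmitri₃* does not c-command the anaphor → cannot bind it.
*Kenji₄* does not c-command the anaphor → cannot bind it.
*Oliver₅* does not c-command the anaphor → cannot bind it.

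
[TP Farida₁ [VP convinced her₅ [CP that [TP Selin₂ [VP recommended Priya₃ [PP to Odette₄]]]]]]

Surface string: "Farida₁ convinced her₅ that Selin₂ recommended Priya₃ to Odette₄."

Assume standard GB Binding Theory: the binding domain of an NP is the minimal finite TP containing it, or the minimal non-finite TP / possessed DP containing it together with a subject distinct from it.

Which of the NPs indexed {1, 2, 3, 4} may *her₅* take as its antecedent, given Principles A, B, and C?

none

*her* is a pronoun, so Principle B applies: it must be free in its binding domain.
Binding domain of *her₅*: the matrix TP, whose subject is Farida₁.
*Farida₁* c-commands the pronoun within its binding domain → coindexation would violate Principle B.
*Selin₂*: the pronoun c-commands this R-expression → coindexation would violate Principle C on *Selin₂*.
*Priya₃*: the pronoun c-commands this R-expression → coindexation would violate Principle C on *Priya₃*.
*Odette₄*: the pronoun c-commands this R-expression → coindexation would violate Principle C on *Odette₄*.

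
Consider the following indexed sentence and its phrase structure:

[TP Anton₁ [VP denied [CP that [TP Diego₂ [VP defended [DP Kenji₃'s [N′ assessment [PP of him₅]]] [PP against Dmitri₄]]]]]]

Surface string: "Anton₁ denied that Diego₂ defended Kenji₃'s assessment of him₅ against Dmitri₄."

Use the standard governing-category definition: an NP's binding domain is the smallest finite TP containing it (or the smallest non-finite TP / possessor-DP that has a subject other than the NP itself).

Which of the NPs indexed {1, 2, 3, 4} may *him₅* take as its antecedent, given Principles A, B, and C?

{1, 2, 4}

*him* is a pronoun, so Principle B applies: it must be free in its binding domain.
Binding domain of *him₅*: the possessed DP, whose subject is Kenji₃.
*Anton₁* c-commands the pronoun but from outside its binding domain, and is not c-commanded by it → coindexation permitted.
*Diego₂* c-commands the pronoun but from outside its binding domain, and is not c-commanded by it → coindexation permitted.
*Kenji₃* c-commands the pronoun within its binding domain → coindexation would violate Principle B.
*Dmitri₄* and the pronoun do not c-command one another → neither Principle B nor Principle C is at stake; coindexation permitted.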